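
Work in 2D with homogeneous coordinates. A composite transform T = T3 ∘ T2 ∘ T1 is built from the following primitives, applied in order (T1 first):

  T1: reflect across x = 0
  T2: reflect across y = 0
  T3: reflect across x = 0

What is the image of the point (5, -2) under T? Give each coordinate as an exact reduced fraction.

T(p) = (5, 2)

T1 reflect across x = 0: (5, -2) → (-5, -2)
T2 reflect across y = 0: (-5, -2) → (-5, 2)
T3 reflect across x = 0: (-5, 2) → (5, 2)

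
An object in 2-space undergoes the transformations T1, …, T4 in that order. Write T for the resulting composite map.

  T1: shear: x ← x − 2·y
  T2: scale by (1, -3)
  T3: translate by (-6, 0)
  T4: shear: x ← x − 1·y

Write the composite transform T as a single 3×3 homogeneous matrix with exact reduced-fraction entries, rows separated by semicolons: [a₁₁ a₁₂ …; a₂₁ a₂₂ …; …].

T = [1 1 -6; 0 -3 0; 0 0 1]

T1 = [1 -2 0; 0 1 0; 0 0 1]
T2·T1 = [1 -2 0; 0 -3 0; 0 0 1]
T3·…·T1 = [1 -2 -6; 0 -3 0; 0 0 1]
T4·…·T1 = [1 1 -6; 0 -3 0; 0 0 1]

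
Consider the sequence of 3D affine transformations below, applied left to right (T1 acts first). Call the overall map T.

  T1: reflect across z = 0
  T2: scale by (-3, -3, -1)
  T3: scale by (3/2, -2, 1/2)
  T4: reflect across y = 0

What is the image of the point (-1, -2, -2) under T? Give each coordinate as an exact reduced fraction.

T(p) = (9/2, 12, -1)

T1 reflect across z = 0: (-1, -2, -2) → (-1, -2, 2)
T2 scale by (-3, -3, -1): (-1, -2, 2) → (3, 6, -2)
T3 scale by (3/2, -2, 1/2): (3, 6, -2) → (9/2, -12, -1)
T4 reflect across y = 0: (9/2, -12, -1) → (9/2, 12, -1)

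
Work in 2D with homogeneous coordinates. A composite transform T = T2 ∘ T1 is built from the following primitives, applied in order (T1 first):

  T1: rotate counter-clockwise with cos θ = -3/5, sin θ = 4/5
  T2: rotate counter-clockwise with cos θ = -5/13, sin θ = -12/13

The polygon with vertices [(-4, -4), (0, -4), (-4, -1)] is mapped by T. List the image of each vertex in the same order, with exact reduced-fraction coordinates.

image vertices: (-188/65, -316/65), (64/65, -252/65), (-236/65, -127/65)

T1 rotate counter-clockwise with cos θ = -3/5, sin θ = 4/5: (-4, -4) → (28/5, -4/5); (0, -4) → (16/5, 12/5); (-4, -1) → (16/5, -13/5)
T2 rotate counter-clockwise with cos θ = -5/13, sin θ = -12/13: (28/5, -4/5) → (-188/65, -316/65); (16/5, 12/5) → (64/65, -252/65); (16/5, -13/5) → (-236/65, -127/65)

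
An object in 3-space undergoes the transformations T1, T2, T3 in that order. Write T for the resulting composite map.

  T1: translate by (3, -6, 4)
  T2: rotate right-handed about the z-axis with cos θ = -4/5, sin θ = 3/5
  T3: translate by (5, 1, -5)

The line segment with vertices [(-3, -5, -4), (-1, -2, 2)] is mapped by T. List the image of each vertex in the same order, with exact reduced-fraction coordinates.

image vertices: (58/5, 49/5, -5), (41/5, 43/5, 1)

T1 translate by (3, -6, 4): (-3, -5, -4) → (0, -11, 0); (-1, -2, 2) → (2, -8, 6)
T2 rotate right-handed about the z-axis with cos θ = -4/5, sin θ = 3/5: (0, -11, 0) → (33/5, 44/5, 0); (2, -8, 6) → (16/5, 38/5, 6)
T3 translate by (5, 1, -5): (33/5, 44/5, 0) → (58/5, 49/5, -5); (16/5, 38/5, 6) → (41/5, 43/5, 1)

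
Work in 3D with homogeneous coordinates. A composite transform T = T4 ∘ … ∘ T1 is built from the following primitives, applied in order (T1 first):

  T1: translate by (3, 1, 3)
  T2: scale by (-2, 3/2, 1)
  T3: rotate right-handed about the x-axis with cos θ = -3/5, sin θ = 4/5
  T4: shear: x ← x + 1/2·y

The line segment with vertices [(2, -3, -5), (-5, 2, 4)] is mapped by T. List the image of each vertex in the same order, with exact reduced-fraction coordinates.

image vertices: (-83/10, 17/5, -6/5), (-3/20, -83/10, -3/5)

T1 translate by (3, 1, 3): (2, -3, -5) → (5, -2, -2); (-5, 2, 4) → (-2, 3, 7)
T2 scale by (-2, 3/2, 1): (5, -2, -2) → (-10, -3, -2); (-2, 3, 7) → (4, 9/2, 7)
T3 rotate right-handed about the x-axis with cos θ = -3/5, sin θ = 4/5: (-10, -3, -2) → (-10, 17/5, -6/5); (4, 9/2, 7) → (4, -83/10, -3/5)
T4 shear: x ← x + 1/2·y: (-10, 17/5, -6/5) → (-83/10, 17/5, -6/5); (4, -83/10, -3/5) → (-3/20, -83/10, -3/5)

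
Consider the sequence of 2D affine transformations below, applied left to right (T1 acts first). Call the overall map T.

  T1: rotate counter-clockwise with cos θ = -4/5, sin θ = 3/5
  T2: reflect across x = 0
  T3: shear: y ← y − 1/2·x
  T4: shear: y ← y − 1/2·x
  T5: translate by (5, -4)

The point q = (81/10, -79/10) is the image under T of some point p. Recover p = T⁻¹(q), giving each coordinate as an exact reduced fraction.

T1 = [-4/5 -3/5 0; 3/5 -4/5 0; 0 0 1]
T2·T1 = [4/5 3/5 0; 3/5 -4/5 0; 0 0 1]
T3·…·T1 = [4/5 3/5 0; 1/5 -11/10 0; 0 0 1]
T4·…·T1 = [4/5 3/5 0; -1/5 -7/5 0; 0 0 1]
T5·…·T1 = [4/5 3/5 5; -1/5 -7/5 -4; 0 0 1]
det M = -1; M⁻¹ = [7/5 3/5 -23/5; -1/5 -4/5 -11/5; 0 0 1]
M⁻¹ · (81/10, -79/10)ᵀ = (2, 5/2)ᵀ

p = (2, 5/2)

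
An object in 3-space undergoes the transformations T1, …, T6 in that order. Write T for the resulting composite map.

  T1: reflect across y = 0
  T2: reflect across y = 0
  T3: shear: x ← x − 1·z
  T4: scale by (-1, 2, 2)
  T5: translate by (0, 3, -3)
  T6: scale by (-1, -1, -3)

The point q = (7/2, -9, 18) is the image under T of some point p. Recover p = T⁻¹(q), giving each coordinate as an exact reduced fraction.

T1 = [1 0 0 0; 0 -1 0 0; 0 0 1 0; 0 0 0 1]
T2·T1 = [1 0 0 0; 0 1 0 0; 0 0 1 0; 0 0 0 1]
T3·…·T1 = [1 0 -1 0; 0 1 0 0; 0 0 1 0; 0 0 0 1]
T4·…·T1 = [-1 0 1 0; 0 2 0 0; 0 0 2 0; 0 0 0 1]
T5·…·T1 = [-1 0 1 0; 0 2 0 3; 0 0 2 -3; 0 0 0 1]
T6·…·T1 = [1 0 -1 0; 0 -2 0 -3; 0 0 -6 9; 0 0 0 1]
det M = 12; M⁻¹ = [1 0 -1/6 3/2; 0 -1/2 0 -3/2; 0 0 -1/6 3/2; 0 0 0 1]
M⁻¹ · (7/2, -9, 18)ᵀ = (2, 3, -3/2)ᵀ

p = (2, 3, -3/2)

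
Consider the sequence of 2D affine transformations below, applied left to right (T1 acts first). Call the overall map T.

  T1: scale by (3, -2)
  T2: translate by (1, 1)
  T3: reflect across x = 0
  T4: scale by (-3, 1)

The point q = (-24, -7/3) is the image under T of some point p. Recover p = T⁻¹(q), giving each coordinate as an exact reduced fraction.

p = (-3, 5/3)

T1 = [3 0 0; 0 -2 0; 0 0 1]
T2·T1 = [3 0 1; 0 -2 1; 0 0 1]
T3·…·T1 = [-3 0 -1; 0 -2 1; 0 0 1]
T4·…·T1 = [9 0 3; 0 -2 1; 0 0 1]
det M = -18; M⁻¹ = [1/9 0 -1/3; 0 -1/2 1/2; 0 0 1]
M⁻¹ · (-24, -7/3)ᵀ = (-3, 5/3)ᵀ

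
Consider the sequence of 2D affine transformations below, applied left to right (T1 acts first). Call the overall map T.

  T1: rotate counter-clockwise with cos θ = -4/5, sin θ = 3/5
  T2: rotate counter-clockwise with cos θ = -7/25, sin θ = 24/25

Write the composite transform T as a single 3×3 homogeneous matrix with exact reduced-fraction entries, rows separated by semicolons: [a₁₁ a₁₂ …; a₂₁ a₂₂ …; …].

T1 = [-4/5 -3/5 0; 3/5 -4/5 0; 0 0 1]
T2·T1 = [-44/125 117/125 0; -117/125 -44/125 0; 0 0 1]

T = [-44/125 117/125 0; -117/125 -44/125 0; 0 0 1]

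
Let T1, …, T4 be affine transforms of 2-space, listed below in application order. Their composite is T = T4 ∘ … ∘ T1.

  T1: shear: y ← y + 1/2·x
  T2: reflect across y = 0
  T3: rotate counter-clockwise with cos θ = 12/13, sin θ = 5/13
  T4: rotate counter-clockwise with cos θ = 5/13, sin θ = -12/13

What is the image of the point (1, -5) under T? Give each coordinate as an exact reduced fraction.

T(p) = (1311/338, 421/169)

T1 shear: y ← y + 1/2·x: (1, -5) → (1, -9/2)
T2 reflect across y = 0: (1, -9/2) → (1, 9/2)
T3 rotate counter-clockwise with cos θ = 12/13, sin θ = 5/13: (1, 9/2) → (-21/26, 59/13)
T4 rotate counter-clockwise with cos θ = 5/13, sin θ = -12/13: (-21/26, 59/13) → (1311/338, 421/169)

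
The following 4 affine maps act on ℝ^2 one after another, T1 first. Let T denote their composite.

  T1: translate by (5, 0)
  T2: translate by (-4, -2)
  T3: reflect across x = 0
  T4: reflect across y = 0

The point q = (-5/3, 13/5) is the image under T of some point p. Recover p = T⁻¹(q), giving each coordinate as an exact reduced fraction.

T1 = [1 0 5; 0 1 0; 0 0 1]
T2·T1 = [1 0 1; 0 1 -2; 0 0 1]
T3·…·T1 = [-1 0 -1; 0 1 -2; 0 0 1]
T4·…·T1 = [-1 0 -1; 0 -1 2; 0 0 1]
det M = 1; M⁻¹ = [-1 0 -1; 0 -1 2; 0 0 1]
M⁻¹ · (-5/3, 13/5)ᵀ = (2/3, -3/5)ᵀ

p = (2/3, -3/5)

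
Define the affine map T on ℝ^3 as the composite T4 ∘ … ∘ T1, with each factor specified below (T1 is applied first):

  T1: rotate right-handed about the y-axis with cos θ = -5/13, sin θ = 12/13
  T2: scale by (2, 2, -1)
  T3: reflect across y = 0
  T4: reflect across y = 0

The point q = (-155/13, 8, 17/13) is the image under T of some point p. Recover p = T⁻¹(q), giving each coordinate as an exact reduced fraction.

p = (7/2, 4, -5)

T1 = [-5/13 0 12/13 0; 0 1 0 0; -12/13 0 -5/13 0; 0 0 0 1]
T2·T1 = [-10/13 0 24/13 0; 0 2 0 0; 12/13 0 5/13 0; 0 0 0 1]
T3·…·T1 = [-10/13 0 24/13 0; 0 -2 0 0; 12/13 0 5/13 0; 0 0 0 1]
T4·…·T1 = [-10/13 0 24/13 0; 0 2 0 0; 12/13 0 5/13 0; 0 0 0 1]
det M = -4; M⁻¹ = [-5/26 0 12/13 0; 0 1/2 0 0; 6/13 0 5/13 0; 0 0 0 1]
M⁻¹ · (-155/13, 8, 17/13)ᵀ = (7/2, 4, -5)ᵀ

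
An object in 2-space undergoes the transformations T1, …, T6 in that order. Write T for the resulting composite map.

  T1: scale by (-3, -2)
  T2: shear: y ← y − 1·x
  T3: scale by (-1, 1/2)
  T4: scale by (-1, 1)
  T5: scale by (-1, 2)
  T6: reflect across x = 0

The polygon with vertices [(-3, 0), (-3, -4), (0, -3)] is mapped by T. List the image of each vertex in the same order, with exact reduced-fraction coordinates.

image vertices: (9, -9), (9, -1), (0, 6)

T1 scale by (-3, -2): (-3, 0) → (9, 0); (-3, -4) → (9, 8); (0, -3) → (0, 6)
T2 shear: y ← y − 1·x: (9, 0) → (9, -9); (9, 8) → (9, -1); (0, 6) → (0, 6)
T3 scale by (-1, 1/2): (9, -9) → (-9, -9/2); (9, -1) → (-9, -1/2); (0, 6) → (0, 3)
T4 scale by (-1, 1): (-9, -9/2) → (9, -9/2); (-9, -1/2) → (9, -1/2); (0, 3) → (0, 3)
T5 scale by (-1, 2): (9, -9/2) → (-9, -9); (9, -1/2) → (-9, -1); (0, 3) → (0, 6)
T6 reflect across x = 0: (-9, -9) → (9, -9); (-9, -1) → (9, -1); (0, 6) → (0, 6)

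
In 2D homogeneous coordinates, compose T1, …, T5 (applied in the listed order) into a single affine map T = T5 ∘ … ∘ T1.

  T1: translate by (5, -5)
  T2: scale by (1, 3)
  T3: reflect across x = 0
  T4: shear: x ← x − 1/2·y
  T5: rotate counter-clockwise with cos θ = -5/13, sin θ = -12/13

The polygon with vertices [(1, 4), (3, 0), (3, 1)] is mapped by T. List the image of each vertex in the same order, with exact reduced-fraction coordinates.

image vertices: (-27/26, 69/13), (-355/26, 81/13), (-134/13, 84/13)

T1 translate by (5, -5): (1, 4) → (6, -1); (3, 0) → (8, -5); (3, 1) → (8, -4)
T2 scale by (1, 3): (6, -1) → (6, -3); (8, -5) → (8, -15); (8, -4) → (8, -12)
T3 reflect across x = 0: (6, -3) → (-6, -3); (8, -15) → (-8, -15); (8, -12) → (-8, -12)
T4 shear: x ← x − 1/2·y: (-6, -3) → (-9/2, -3); (-8, -15) → (-1/2, -15); (-8, -12) → (-2, -12)
T5 rotate counter-clockwise with cos θ = -5/13, sin θ = -12/13: (-9/2, -3) → (-27/26, 69/13); (-1/2, -15) → (-355/26, 81/13); (-2, -12) → (-134/13, 84/13)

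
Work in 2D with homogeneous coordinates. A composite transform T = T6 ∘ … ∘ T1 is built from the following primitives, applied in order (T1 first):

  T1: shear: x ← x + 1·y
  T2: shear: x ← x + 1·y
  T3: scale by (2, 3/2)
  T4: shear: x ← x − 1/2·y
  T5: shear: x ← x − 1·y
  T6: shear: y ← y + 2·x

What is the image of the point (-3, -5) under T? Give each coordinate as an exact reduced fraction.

T(p) = (-59/4, -37)

T1 shear: x ← x + 1·y: (-3, -5) → (-8, -5)
T2 shear: x ← x + 1·y: (-8, -5) → (-13, -5)
T3 scale by (2, 3/2): (-13, -5) → (-26, -15/2)
T4 shear: x ← x − 1/2·y: (-26, -15/2) → (-89/4, -15/2)
T5 shear: x ← x − 1·y: (-89/4, -15/2) → (-59/4, -15/2)
T6 shear: y ← y + 2·x: (-59/4, -15/2) → (-59/4, -37)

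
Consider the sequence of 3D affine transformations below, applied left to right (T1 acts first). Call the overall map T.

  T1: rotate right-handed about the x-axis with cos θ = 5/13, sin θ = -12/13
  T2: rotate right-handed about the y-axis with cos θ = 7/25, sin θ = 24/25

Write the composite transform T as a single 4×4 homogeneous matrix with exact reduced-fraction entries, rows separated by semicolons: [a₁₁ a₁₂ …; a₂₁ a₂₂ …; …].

T1 = [1 0 0 0; 0 5/13 12/13 0; 0 -12/13 5/13 0; 0 0 0 1]
T2·T1 = [7/25 -288/325 24/65 0; 0 5/13 12/13 0; -24/25 -84/325 7/65 0; 0 0 0 1]

T = [7/25 -288/325 24/65 0; 0 5/13 12/13 0; -24/25 -84/325 7/65 0; 0 0 0 1]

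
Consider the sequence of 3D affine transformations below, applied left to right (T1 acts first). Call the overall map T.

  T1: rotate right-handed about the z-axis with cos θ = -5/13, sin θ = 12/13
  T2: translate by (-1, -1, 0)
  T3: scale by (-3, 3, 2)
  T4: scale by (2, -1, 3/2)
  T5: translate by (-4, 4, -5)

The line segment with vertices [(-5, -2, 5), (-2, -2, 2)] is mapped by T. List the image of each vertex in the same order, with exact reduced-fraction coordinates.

image vertices: (-268/13, 241/13, 10), (-178/13, 133/13, 1)

T1 rotate right-handed about the z-axis with cos θ = -5/13, sin θ = 12/13: (-5, -2, 5) → (49/13, -50/13, 5); (-2, -2, 2) → (34/13, -14/13, 2)
T2 translate by (-1, -1, 0): (49/13, -50/13, 5) → (36/13, -63/13, 5); (34/13, -14/13, 2) → (21/13, -27/13, 2)
T3 scale by (-3, 3, 2): (36/13, -63/13, 5) → (-108/13, -189/13, 10); (21/13, -27/13, 2) → (-63/13, -81/13, 4)
T4 scale by (2, -1, 3/2): (-108/13, -189/13, 10) → (-216/13, 189/13, 15); (-63/13, -81/13, 4) → (-126/13, 81/13, 6)
T5 translate by (-4, 4, -5): (-216/13, 189/13, 15) → (-268/13, 241/13, 10); (-126/13, 81/13, 6) → (-178/13, 133/13, 1)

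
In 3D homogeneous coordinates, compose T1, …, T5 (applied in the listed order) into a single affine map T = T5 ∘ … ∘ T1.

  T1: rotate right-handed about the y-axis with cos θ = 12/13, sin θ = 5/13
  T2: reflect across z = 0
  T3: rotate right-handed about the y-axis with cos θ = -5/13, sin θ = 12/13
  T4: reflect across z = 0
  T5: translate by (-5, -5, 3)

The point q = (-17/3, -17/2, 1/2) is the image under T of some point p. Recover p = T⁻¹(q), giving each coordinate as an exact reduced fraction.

p = (-5/2, -7/2, 2/3)

T1 = [12/13 0 5/13 0; 0 1 0 0; -5/13 0 12/13 0; 0 0 0 1]
T2·T1 = [12/13 0 5/13 0; 0 1 0 0; 5/13 0 -12/13 0; 0 0 0 1]
T3·…·T1 = [0 0 -1 0; 0 1 0 0; -1 0 0 0; 0 0 0 1]
T4·…·T1 = [0 0 -1 0; 0 1 0 0; 1 0 0 0; 0 0 0 1]
T5·…·T1 = [0 0 -1 -5; 0 1 0 -5; 1 0 0 3; 0 0 0 1]
det M = 1; M⁻¹ = [0 0 1 -3; 0 1 0 5; -1 0 0 -5; 0 0 0 1]
M⁻¹ · (-17/3, -17/2, 1/2)ᵀ = (-5/2, -7/2, 2/3)ᵀ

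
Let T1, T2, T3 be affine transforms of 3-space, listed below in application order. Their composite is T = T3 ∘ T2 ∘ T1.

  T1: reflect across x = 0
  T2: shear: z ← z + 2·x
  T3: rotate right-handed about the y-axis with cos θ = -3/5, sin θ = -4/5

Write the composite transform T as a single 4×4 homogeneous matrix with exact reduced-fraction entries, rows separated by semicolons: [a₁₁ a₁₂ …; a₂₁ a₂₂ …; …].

T = [11/5 0 -4/5 0; 0 1 0 0; 2/5 0 -3/5 0; 0 0 0 1]

T1 = [-1 0 0 0; 0 1 0 0; 0 0 1 0; 0 0 0 1]
T2·T1 = [-1 0 0 0; 0 1 0 0; -2 0 1 0; 0 0 0 1]
T3·…·T1 = [11/5 0 -4/5 0; 0 1 0 0; 2/5 0 -3/5 0; 0 0 0 1]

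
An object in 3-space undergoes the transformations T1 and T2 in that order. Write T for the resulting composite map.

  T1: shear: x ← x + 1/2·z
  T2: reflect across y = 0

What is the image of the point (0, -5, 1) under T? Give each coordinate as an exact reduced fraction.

T1 shear: x ← x + 1/2·z: (0, -5, 1) → (1/2, -5, 1)
T2 reflect across y = 0: (1/2, -5, 1) → (1/2, 5, 1)

T(p) = (1/2, 5, 1)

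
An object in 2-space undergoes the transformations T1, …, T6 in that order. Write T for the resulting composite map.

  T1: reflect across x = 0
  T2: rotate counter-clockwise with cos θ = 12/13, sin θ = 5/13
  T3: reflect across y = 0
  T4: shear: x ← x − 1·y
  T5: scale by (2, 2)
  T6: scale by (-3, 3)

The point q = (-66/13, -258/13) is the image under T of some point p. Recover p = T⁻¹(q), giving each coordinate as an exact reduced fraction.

T1 = [-1 0 0; 0 1 0; 0 0 1]
T2·T1 = [-12/13 -5/13 0; -5/13 12/13 0; 0 0 1]
T3·…·T1 = [-12/13 -5/13 0; 5/13 -12/13 0; 0 0 1]
T4·…·T1 = [-17/13 7/13 0; 5/13 -12/13 0; 0 0 1]
T5·…·T1 = [-34/13 14/13 0; 10/13 -24/13 0; 0 0 1]
T6·…·T1 = [102/13 -42/13 0; 30/13 -72/13 0; 0 0 1]
det M = -36; M⁻¹ = [2/13 -7/78 0; 5/78 -17/78 0; 0 0 1]
M⁻¹ · (-66/13, -258/13)ᵀ = (1, 4)ᵀ

p = (1, 4)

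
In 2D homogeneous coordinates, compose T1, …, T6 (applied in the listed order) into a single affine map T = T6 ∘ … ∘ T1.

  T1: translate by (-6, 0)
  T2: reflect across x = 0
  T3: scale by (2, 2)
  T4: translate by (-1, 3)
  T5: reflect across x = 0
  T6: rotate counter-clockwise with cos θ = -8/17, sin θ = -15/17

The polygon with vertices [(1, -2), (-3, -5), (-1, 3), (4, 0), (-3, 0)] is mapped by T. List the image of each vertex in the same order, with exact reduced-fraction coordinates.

image vertices: (57/17, 143/17), (31/17, 311/17), (239/17, 123/17), (69/17, 21/17), (181/17, 231/17)

T1 translate by (-6, 0): (1, -2) → (-5, -2); (-3, -5) → (-9, -5); (-1, 3) → (-7, 3); (4, 0) → (-2, 0); (-3, 0) → (-9, 0)
T2 reflect across x = 0: (-5, -2) → (5, -2); (-9, -5) → (9, -5); (-7, 3) → (7, 3); (-2, 0) → (2, 0); (-9, 0) → (9, 0)
T3 scale by (2, 2): (5, -2) → (10, -4); (9, -5) → (18, -10); (7, 3) → (14, 6); (2, 0) → (4, 0); (9, 0) → (18, 0)
T4 translate by (-1, 3): (10, -4) → (9, -1); (18, -10) → (17, -7); (14, 6) → (13, 9); (4, 0) → (3, 3); (18, 0) → (17, 3)
T5 reflect across x = 0: (9, -1) → (-9, -1); (17, -7) → (-17, -7); (13, 9) → (-13, 9); (3, 3) → (-3, 3); (17, 3) → (-17, 3)
T6 rotate counter-clockwise with cos θ = -8/17, sin θ = -15/17: (-9, -1) → (57/17, 143/17); (-17, -7) → (31/17, 311/17); (-13, 9) → (239/17, 123/17); (-3, 3) → (69/17, 21/17); (-17, 3) → (181/17, 231/17)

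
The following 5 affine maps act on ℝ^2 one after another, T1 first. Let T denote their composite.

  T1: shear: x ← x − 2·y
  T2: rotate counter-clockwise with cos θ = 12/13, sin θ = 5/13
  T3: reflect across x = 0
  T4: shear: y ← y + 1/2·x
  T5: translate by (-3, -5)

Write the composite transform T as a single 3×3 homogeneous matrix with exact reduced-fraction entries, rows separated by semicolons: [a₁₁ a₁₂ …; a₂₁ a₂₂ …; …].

T = [-12/13 29/13 -3; -1/13 33/26 -5; 0 0 1]

T1 = [1 -2 0; 0 1 0; 0 0 1]
T2·T1 = [12/13 -29/13 0; 5/13 2/13 0; 0 0 1]
T3·…·T1 = [-12/13 29/13 0; 5/13 2/13 0; 0 0 1]
T4·…·T1 = [-12/13 29/13 0; -1/13 33/26 0; 0 0 1]
T5·…·T1 = [-12/13 29/13 -3; -1/13 33/26 -5; 0 0 1]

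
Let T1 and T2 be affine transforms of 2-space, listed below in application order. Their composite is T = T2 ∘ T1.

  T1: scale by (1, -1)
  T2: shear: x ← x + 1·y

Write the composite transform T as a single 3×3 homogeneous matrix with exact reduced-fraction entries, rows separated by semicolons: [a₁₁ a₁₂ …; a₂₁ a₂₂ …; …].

T = [1 -1 0; 0 -1 0; 0 0 1]

T1 = [1 0 0; 0 -1 0; 0 0 1]
T2·T1 = [1 -1 0; 0 -1 0; 0 0 1]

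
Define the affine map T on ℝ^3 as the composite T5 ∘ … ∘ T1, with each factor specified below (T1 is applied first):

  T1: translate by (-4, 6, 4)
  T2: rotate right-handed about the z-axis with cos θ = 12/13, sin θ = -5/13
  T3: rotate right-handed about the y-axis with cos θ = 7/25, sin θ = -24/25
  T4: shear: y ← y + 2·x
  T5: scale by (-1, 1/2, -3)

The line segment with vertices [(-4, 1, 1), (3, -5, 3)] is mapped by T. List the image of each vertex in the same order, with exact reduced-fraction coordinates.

T1 translate by (-4, 6, 4): (-4, 1, 1) → (-8, 7, 5); (3, -5, 3) → (-1, 1, 7)
T2 rotate right-handed about the z-axis with cos θ = 12/13, sin θ = -5/13: (-8, 7, 5) → (-61/13, 124/13, 5); (-1, 1, 7) → (-7/13, 17/13, 7)
T3 rotate right-handed about the y-axis with cos θ = 7/25, sin θ = -24/25: (-61/13, 124/13, 5) → (-1987/325, 124/13, -1009/325); (-7/13, 17/13, 7) → (-2233/325, 17/13, 469/325)
T4 shear: y ← y + 2·x: (-1987/325, 124/13, -1009/325) → (-1987/325, -874/325, -1009/325); (-2233/325, 17/13, 469/325) → (-2233/325, -4041/325, 469/325)
T5 scale by (-1, 1/2, -3): (-1987/325, -874/325, -1009/325) → (1987/325, -437/325, 3027/325); (-2233/325, -4041/325, 469/325) → (2233/325, -4041/650, -1407/325)

image vertices: (1987/325, -437/325, 3027/325), (2233/325, -4041/650, -1407/325)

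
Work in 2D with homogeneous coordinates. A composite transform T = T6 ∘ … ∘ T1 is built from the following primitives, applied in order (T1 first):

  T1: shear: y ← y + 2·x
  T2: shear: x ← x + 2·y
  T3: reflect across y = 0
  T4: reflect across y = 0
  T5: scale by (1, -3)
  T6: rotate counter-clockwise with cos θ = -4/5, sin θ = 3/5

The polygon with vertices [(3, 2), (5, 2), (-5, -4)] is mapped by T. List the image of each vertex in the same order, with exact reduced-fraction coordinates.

T1 shear: y ← y + 2·x: (3, 2) → (3, 8); (5, 2) → (5, 12); (-5, -4) → (-5, -14)
T2 shear: x ← x + 2·y: (3, 8) → (19, 8); (5, 12) → (29, 12); (-5, -14) → (-33, -14)
T3 reflect across y = 0: (19, 8) → (19, -8); (29, 12) → (29, -12); (-33, -14) → (-33, 14)
T4 reflect across y = 0: (19, -8) → (19, 8); (29, -12) → (29, 12); (-33, 14) → (-33, -14)
T5 scale by (1, -3): (19, 8) → (19, -24); (29, 12) → (29, -36); (-33, -14) → (-33, 42)
T6 rotate counter-clockwise with cos θ = -4/5, sin θ = 3/5: (19, -24) → (-4/5, 153/5); (29, -36) → (-8/5, 231/5); (-33, 42) → (6/5, -267/5)

image vertices: (-4/5, 153/5), (-8/5, 231/5), (6/5, -267/5)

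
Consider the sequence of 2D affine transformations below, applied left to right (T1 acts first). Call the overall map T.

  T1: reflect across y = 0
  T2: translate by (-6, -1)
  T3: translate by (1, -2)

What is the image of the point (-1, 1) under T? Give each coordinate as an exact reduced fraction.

T(p) = (-6, -4)

T1 reflect across y = 0: (-1, 1) → (-1, -1)
T2 translate by (-6, -1): (-1, -1) → (-7, -2)
T3 translate by (1, -2): (-7, -2) → (-6, -4)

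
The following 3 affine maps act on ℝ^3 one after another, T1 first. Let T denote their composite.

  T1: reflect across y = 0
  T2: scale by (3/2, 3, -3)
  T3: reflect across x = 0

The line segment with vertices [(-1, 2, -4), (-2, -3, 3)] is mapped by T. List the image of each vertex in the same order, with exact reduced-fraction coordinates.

image vertices: (3/2, -6, 12), (3, 9, -9)

T1 reflect across y = 0: (-1, 2, -4) → (-1, -2, -4); (-2, -3, 3) → (-2, 3, 3)
T2 scale by (3/2, 3, -3): (-1, -2, -4) → (-3/2, -6, 12); (-2, 3, 3) → (-3, 9, -9)
T3 reflect across x = 0: (-3/2, -6, 12) → (3/2, -6, 12); (-3, 9, -9) → (3, 9, -9)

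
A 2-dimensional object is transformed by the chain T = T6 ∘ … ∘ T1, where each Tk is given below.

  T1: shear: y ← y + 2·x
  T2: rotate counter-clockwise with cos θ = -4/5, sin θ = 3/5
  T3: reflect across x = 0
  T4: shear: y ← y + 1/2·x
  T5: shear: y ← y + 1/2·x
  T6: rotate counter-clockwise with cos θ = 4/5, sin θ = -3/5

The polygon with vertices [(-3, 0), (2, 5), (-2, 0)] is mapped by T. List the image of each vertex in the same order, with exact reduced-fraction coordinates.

image vertices: (-33/5, 6/5), (31/5, -17/5), (-22/5, 4/5)

T1 shear: y ← y + 2·x: (-3, 0) → (-3, -6); (2, 5) → (2, 9); (-2, 0) → (-2, -4)
T2 rotate counter-clockwise with cos θ = -4/5, sin θ = 3/5: (-3, -6) → (6, 3); (2, 9) → (-7, -6); (-2, -4) → (4, 2)
T3 reflect across x = 0: (6, 3) → (-6, 3); (-7, -6) → (7, -6); (4, 2) → (-4, 2)
T4 shear: y ← y + 1/2·x: (-6, 3) → (-6, 0); (7, -6) → (7, -5/2); (-4, 2) → (-4, 0)
T5 shear: y ← y + 1/2·x: (-6, 0) → (-6, -3); (7, -5/2) → (7, 1); (-4, 0) → (-4, -2)
T6 rotate counter-clockwise with cos θ = 4/5, sin θ = -3/5: (-6, -3) → (-33/5, 6/5); (7, 1) → (31/5, -17/5); (-4, -2) → (-22/5, 4/5)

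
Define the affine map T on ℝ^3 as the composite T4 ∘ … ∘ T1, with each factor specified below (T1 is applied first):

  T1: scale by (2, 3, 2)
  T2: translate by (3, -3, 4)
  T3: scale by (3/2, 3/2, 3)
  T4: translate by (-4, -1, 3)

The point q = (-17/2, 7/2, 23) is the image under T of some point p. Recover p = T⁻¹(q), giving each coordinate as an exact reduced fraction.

T1 = [2 0 0 0; 0 3 0 0; 0 0 2 0; 0 0 0 1]
T2·T1 = [2 0 0 3; 0 3 0 -3; 0 0 2 4; 0 0 0 1]
T3·…·T1 = [3 0 0 9/2; 0 9/2 0 -9/2; 0 0 6 12; 0 0 0 1]
T4·…·T1 = [3 0 0 1/2; 0 9/2 0 -11/2; 0 0 6 15; 0 0 0 1]
det M = 81; M⁻¹ = [1/3 0 0 -1/6; 0 2/9 0 11/9; 0 0 1/6 -5/2; 0 0 0 1]
M⁻¹ · (-17/2, 7/2, 23)ᵀ = (-3, 2, 4/3)ᵀ

p = (-3, 2, 4/3)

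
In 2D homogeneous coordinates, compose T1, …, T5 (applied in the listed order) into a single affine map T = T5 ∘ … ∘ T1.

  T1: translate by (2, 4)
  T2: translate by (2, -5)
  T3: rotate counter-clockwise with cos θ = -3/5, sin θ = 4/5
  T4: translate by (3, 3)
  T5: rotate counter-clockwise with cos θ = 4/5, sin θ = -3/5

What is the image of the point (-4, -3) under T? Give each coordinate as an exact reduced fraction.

T1 translate by (2, 4): (-4, -3) → (-2, 1)
T2 translate by (2, -5): (-2, 1) → (0, -4)
T3 rotate counter-clockwise with cos θ = -3/5, sin θ = 4/5: (0, -4) → (16/5, 12/5)
T4 translate by (3, 3): (16/5, 12/5) → (31/5, 27/5)
T5 rotate counter-clockwise with cos θ = 4/5, sin θ = -3/5: (31/5, 27/5) → (41/5, 3/5)

T(p) = (41/5, 3/5)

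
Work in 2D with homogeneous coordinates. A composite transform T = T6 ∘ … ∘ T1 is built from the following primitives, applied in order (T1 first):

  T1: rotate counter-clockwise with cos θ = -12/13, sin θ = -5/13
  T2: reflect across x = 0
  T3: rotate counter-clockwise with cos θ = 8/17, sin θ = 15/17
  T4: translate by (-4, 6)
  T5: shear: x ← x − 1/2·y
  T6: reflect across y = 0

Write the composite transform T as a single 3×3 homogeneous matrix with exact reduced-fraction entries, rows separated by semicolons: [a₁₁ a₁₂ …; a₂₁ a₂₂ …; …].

T = [101/221 451/442 -7; -140/221 171/221 -6; 0 0 1]

T1 = [-12/13 5/13 0; -5/13 -12/13 0; 0 0 1]
T2·T1 = [12/13 -5/13 0; -5/13 -12/13 0; 0 0 1]
T3·…·T1 = [171/221 140/221 0; 140/221 -171/221 0; 0 0 1]
T4·…·T1 = [171/221 140/221 -4; 140/221 -171/221 6; 0 0 1]
T5·…·T1 = [101/221 451/442 -7; 140/221 -171/221 6; 0 0 1]
T6·…·T1 = [101/221 451/442 -7; -140/221 171/221 -6; 0 0 1]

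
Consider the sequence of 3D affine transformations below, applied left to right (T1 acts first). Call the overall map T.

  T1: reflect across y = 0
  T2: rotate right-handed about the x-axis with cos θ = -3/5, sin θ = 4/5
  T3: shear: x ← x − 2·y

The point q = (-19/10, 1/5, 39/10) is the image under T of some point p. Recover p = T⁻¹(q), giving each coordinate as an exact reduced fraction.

p = (-3/2, -3, -5/2)

T1 = [1 0 0 0; 0 -1 0 0; 0 0 1 0; 0 0 0 1]
T2·T1 = [1 0 0 0; 0 3/5 -4/5 0; 0 -4/5 -3/5 0; 0 0 0 1]
T3·…·T1 = [1 -6/5 8/5 0; 0 3/5 -4/5 0; 0 -4/5 -3/5 0; 0 0 0 1]
det M = -1; M⁻¹ = [1 2 0 0; 0 3/5 -4/5 0; 0 -4/5 -3/5 0; 0 0 0 1]
M⁻¹ · (-19/10, 1/5, 39/10)ᵀ = (-3/2, -3, -5/2)ᵀ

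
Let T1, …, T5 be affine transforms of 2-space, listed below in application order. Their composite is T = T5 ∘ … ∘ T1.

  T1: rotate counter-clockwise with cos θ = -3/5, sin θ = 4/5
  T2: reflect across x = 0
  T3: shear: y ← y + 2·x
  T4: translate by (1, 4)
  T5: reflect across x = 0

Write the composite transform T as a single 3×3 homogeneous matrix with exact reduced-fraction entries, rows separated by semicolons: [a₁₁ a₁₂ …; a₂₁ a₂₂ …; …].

T = [-3/5 -4/5 -1; 2 1 4; 0 0 1]

T1 = [-3/5 -4/5 0; 4/5 -3/5 0; 0 0 1]
T2·T1 = [3/5 4/5 0; 4/5 -3/5 0; 0 0 1]
T3·…·T1 = [3/5 4/5 0; 2 1 0; 0 0 1]
T4·…·T1 = [3/5 4/5 1; 2 1 4; 0 0 1]
T5·…·T1 = [-3/5 -4/5 -1; 2 1 4; 0 0 1]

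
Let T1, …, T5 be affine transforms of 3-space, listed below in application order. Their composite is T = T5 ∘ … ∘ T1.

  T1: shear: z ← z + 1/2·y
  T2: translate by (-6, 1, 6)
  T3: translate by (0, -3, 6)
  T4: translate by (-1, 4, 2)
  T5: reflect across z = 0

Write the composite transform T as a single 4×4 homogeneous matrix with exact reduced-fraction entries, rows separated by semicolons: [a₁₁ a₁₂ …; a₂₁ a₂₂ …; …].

T = [1 0 0 -7; 0 1 0 2; 0 -1/2 -1 -14; 0 0 0 1]

T1 = [1 0 0 0; 0 1 0 0; 0 1/2 1 0; 0 0 0 1]
T2·T1 = [1 0 0 -6; 0 1 0 1; 0 1/2 1 6; 0 0 0 1]
T3·…·T1 = [1 0 0 -6; 0 1 0 -2; 0 1/2 1 12; 0 0 0 1]
T4·…·T1 = [1 0 0 -7; 0 1 0 2; 0 1/2 1 14; 0 0 0 1]
T5·…·T1 = [1 0 0 -7; 0 1 0 2; 0 -1/2 -1 -14; 0 0 0 1]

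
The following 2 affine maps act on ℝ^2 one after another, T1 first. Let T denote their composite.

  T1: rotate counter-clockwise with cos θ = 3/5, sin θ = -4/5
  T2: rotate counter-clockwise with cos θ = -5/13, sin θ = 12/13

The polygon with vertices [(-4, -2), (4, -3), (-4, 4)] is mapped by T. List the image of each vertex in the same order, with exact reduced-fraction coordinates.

image vertices: (-4/13, -58/13), (60/13, 25/13), (-356/65, -92/65)

T1 rotate counter-clockwise with cos θ = 3/5, sin θ = -4/5: (-4, -2) → (-4, 2); (4, -3) → (0, -5); (-4, 4) → (4/5, 28/5)
T2 rotate counter-clockwise with cos θ = -5/13, sin θ = 12/13: (-4, 2) → (-4/13, -58/13); (0, -5) → (60/13, 25/13); (4/5, 28/5) → (-356/65, -92/65)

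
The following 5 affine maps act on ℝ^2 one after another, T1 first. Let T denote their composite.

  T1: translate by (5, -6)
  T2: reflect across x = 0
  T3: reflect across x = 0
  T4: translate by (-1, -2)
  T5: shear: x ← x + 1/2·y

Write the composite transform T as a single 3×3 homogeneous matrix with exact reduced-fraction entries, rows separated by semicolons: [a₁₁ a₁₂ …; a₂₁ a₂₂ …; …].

T = [1 1/2 0; 0 1 -8; 0 0 1]

T1 = [1 0 5; 0 1 -6; 0 0 1]
T2·T1 = [-1 0 -5; 0 1 -6; 0 0 1]
T3·…·T1 = [1 0 5; 0 1 -6; 0 0 1]
T4·…·T1 = [1 0 4; 0 1 -8; 0 0 1]
T5·…·T1 = [1 1/2 0; 0 1 -8; 0 0 1]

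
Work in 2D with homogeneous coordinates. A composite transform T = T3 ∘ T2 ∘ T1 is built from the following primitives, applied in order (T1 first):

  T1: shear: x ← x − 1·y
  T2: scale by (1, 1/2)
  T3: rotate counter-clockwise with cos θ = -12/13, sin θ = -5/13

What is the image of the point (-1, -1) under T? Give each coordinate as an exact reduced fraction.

T(p) = (-5/26, 6/13)

T1 shear: x ← x − 1·y: (-1, -1) → (0, -1)
T2 scale by (1, 1/2): (0, -1) → (0, -1/2)
T3 rotate counter-clockwise with cos θ = -12/13, sin θ = -5/13: (0, -1/2) → (-5/26, 6/13)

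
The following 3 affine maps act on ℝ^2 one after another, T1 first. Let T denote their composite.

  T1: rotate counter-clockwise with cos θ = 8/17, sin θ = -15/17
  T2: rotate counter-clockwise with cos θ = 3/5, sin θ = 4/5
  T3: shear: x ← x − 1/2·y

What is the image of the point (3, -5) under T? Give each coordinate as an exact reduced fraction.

T1 rotate counter-clockwise with cos θ = 8/17, sin θ = -15/17: (3, -5) → (-3, -5)
T2 rotate counter-clockwise with cos θ = 3/5, sin θ = 4/5: (-3, -5) → (11/5, -27/5)
T3 shear: x ← x − 1/2·y: (11/5, -27/5) → (49/10, -27/5)

T(p) = (49/10, -27/5)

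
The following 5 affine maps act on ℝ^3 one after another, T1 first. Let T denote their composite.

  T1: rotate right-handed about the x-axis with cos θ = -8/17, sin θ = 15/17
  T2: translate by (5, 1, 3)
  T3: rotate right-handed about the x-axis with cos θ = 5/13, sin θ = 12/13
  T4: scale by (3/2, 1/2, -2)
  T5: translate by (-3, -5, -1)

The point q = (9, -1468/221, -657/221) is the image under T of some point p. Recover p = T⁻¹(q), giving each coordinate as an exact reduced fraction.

T1 = [1 0 0 0; 0 -8/17 -15/17 0; 0 15/17 -8/17 0; 0 0 0 1]
T2·T1 = [1 0 0 5; 0 -8/17 -15/17 1; 0 15/17 -8/17 3; 0 0 0 1]
T3·…·T1 = [1 0 0 5; 0 -220/221 21/221 -31/13; 0 -21/221 -220/221 27/13; 0 0 0 1]
T4·…·T1 = [3/2 0 0 15/2; 0 -110/221 21/442 -31/26; 0 42/221 440/221 -54/13; 0 0 0 1]
T5·…·T1 = [3/2 0 0 9/2; 0 -110/221 21/442 -161/26; 0 42/221 440/221 -67/13; 0 0 0 1]
det M = -3/2; M⁻¹ = [2/3 0 0 -3; 0 -440/221 21/442 -5341/442; 0 42/221 110/221 827/221; 0 0 0 1]
M⁻¹ · (9, -1468/221, -657/221)ᵀ = (3, 1, 1)ᵀ

p = (3, 1, 1)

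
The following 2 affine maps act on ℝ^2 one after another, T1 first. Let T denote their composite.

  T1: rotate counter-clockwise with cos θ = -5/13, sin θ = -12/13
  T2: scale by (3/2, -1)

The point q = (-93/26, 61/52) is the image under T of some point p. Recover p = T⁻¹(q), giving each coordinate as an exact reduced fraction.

p = (2, -7/4)

T1 = [-5/13 12/13 0; -12/13 -5/13 0; 0 0 1]
T2·T1 = [-15/26 18/13 0; 12/13 5/13 0; 0 0 1]
det M = -3/2; M⁻¹ = [-10/39 12/13 0; 8/13 5/13 0; 0 0 1]
M⁻¹ · (-93/26, 61/52)ᵀ = (2, -7/4)ᵀ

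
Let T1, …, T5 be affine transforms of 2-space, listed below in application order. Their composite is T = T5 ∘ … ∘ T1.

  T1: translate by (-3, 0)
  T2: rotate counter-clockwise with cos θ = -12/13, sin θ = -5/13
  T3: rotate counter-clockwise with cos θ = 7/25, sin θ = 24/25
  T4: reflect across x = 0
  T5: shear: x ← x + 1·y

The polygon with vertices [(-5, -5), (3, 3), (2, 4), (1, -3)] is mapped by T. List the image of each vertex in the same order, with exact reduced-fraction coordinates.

image vertices: (4307/325, 2404/325), (-861/325, 108/325), (-789/325, 467/325), (1579/325, 538/325)

T1 translate by (-3, 0): (-5, -5) → (-8, -5); (3, 3) → (0, 3); (2, 4) → (-1, 4); (1, -3) → (-2, -3)
T2 rotate counter-clockwise with cos θ = -12/13, sin θ = -5/13: (-8, -5) → (71/13, 100/13); (0, 3) → (15/13, -36/13); (-1, 4) → (32/13, -43/13); (-2, -3) → (9/13, 46/13)
T3 rotate counter-clockwise with cos θ = 7/25, sin θ = 24/25: (71/13, 100/13) → (-1903/325, 2404/325); (15/13, -36/13) → (969/325, 108/325); (32/13, -43/13) → (1256/325, 467/325); (9/13, 46/13) → (-1041/325, 538/325)
T4 reflect across x = 0: (-1903/325, 2404/325) → (1903/325, 2404/325); (969/325, 108/325) → (-969/325, 108/325); (1256/325, 467/325) → (-1256/325, 467/325); (-1041/325, 538/325) → (1041/325, 538/325)
T5 shear: x ← x + 1·y: (1903/325, 2404/325) → (4307/325, 2404/325); (-969/325, 108/325) → (-861/325, 108/325); (-1256/325, 467/325) → (-789/325, 467/325); (1041/325, 538/325) → (1579/325, 538/325)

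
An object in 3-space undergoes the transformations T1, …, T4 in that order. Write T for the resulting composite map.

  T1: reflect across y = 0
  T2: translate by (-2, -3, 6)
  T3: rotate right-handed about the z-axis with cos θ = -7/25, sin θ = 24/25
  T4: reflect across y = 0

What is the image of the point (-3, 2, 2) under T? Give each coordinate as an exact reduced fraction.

T(p) = (31/5, 17/5, 8)

T1 reflect across y = 0: (-3, 2, 2) → (-3, -2, 2)
T2 translate by (-2, -3, 6): (-3, -2, 2) → (-5, -5, 8)
T3 rotate right-handed about the z-axis with cos θ = -7/25, sin θ = 24/25: (-5, -5, 8) → (31/5, -17/5, 8)
T4 reflect across y = 0: (31/5, -17/5, 8) → (31/5, 17/5, 8)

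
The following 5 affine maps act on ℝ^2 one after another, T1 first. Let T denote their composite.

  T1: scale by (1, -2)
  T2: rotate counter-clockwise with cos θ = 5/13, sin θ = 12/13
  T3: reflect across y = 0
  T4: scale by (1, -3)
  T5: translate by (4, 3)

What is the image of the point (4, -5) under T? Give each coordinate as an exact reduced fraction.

T1 scale by (1, -2): (4, -5) → (4, 10)
T2 rotate counter-clockwise with cos θ = 5/13, sin θ = 12/13: (4, 10) → (-100/13, 98/13)
T3 reflect across y = 0: (-100/13, 98/13) → (-100/13, -98/13)
T4 scale by (1, -3): (-100/13, -98/13) → (-100/13, 294/13)
T5 translate by (4, 3): (-100/13, 294/13) → (-48/13, 333/13)

T(p) = (-48/13, 333/13)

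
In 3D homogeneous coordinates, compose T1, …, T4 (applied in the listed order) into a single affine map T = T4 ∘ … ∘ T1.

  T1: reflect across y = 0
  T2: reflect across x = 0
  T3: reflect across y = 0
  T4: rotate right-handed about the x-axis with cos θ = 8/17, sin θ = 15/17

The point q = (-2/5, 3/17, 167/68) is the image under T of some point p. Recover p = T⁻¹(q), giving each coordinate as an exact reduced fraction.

T1 = [1 0 0 0; 0 -1 0 0; 0 0 1 0; 0 0 0 1]
T2·T1 = [-1 0 0 0; 0 -1 0 0; 0 0 1 0; 0 0 0 1]
T3·…·T1 = [-1 0 0 0; 0 1 0 0; 0 0 1 0; 0 0 0 1]
T4·…·T1 = [-1 0 0 0; 0 8/17 -15/17 0; 0 15/17 8/17 0; 0 0 0 1]
det M = -1; M⁻¹ = [-1 0 0 0; 0 8/17 15/17 0; 0 -15/17 8/17 0; 0 0 0 1]
M⁻¹ · (-2/5, 3/17, 167/68)ᵀ = (2/5, 9/4, 1)ᵀ

p = (2/5, 9/4, 1)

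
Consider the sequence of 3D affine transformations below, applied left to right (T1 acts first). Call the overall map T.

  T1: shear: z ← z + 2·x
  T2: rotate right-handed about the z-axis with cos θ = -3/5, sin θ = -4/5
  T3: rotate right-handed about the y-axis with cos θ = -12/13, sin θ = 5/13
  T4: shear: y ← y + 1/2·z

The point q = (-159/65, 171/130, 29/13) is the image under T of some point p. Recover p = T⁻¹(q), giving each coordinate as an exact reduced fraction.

T1 = [1 0 0 0; 0 1 0 0; 2 0 1 0; 0 0 0 1]
T2·T1 = [-3/5 4/5 0 0; -4/5 -3/5 0 0; 2 0 1 0; 0 0 0 1]
T3·…·T1 = [86/65 -48/65 5/13 0; -4/5 -3/5 0 0; -21/13 -4/13 -12/13 0; 0 0 0 1]
T4·…·T1 = [86/65 -48/65 5/13 0; -209/130 -49/65 -6/13 0; -21/13 -4/13 -12/13 0; 0 0 0 1]
det M = 1; M⁻¹ = [36/65 -4/5 41/65 0; -48/65 -3/5 -1/130 0; -47/65 8/5 -142/65 0; 0 0 0 1]
M⁻¹ · (-159/65, 171/130, 29/13)ᵀ = (-1, 1, -1)ᵀ

p = (-1, 1, -1)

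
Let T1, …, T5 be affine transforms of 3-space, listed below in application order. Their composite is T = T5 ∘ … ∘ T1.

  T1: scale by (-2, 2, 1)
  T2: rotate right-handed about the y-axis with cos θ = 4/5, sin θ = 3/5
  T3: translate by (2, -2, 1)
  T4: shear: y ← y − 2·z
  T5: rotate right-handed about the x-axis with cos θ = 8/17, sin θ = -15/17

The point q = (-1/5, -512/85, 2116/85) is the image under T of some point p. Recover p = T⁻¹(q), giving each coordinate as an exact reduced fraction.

T1 = [-2 0 0 0; 0 2 0 0; 0 0 1 0; 0 0 0 1]
T2·T1 = [-8/5 0 3/5 0; 0 2 0 0; 6/5 0 4/5 0; 0 0 0 1]
T3·…·T1 = [-8/5 0 3/5 2; 0 2 0 -2; 6/5 0 4/5 1; 0 0 0 1]
T4·…·T1 = [-8/5 0 3/5 2; -12/5 2 -8/5 -4; 6/5 0 4/5 1; 0 0 0 1]
T5·…·T1 = [-8/5 0 3/5 2; -6/85 16/17 -4/85 -1; 228/85 -30/17 152/85 4; 0 0 0 1]
det M = -4; M⁻¹ = [-2/5 9/34 12/85 1/2; 0 19/17 1/34 1; 3/5 12/17 32/85 -2; 0 0 0 1]
M⁻¹ · (-1/5, -512/85, 2116/85)ᵀ = (5/2, -5, 3)ᵀ

p = (5/2, -5, 3)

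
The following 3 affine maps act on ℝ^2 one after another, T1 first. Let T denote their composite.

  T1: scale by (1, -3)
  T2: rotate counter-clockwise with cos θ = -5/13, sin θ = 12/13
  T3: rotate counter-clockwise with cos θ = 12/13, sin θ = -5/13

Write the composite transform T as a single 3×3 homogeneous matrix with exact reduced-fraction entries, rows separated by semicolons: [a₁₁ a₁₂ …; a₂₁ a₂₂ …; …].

T1 = [1 0 0; 0 -3 0; 0 0 1]
T2·T1 = [-5/13 36/13 0; 12/13 15/13 0; 0 0 1]
T3·…·T1 = [0 3 0; 1 0 0; 0 0 1]

T = [0 3 0; 1 0 0; 0 0 1]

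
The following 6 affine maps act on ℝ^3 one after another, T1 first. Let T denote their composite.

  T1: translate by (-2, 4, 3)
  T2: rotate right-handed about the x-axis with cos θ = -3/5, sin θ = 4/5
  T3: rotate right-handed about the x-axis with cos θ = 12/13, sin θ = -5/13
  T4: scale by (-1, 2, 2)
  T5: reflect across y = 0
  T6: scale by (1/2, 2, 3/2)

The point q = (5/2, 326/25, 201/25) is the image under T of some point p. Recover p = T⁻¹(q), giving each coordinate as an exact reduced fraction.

T1 = [1 0 0 -2; 0 1 0 4; 0 0 1 3; 0 0 0 1]
T2·T1 = [1 0 0 -2; 0 -3/5 -4/5 -24/5; 0 4/5 -3/5 7/5; 0 0 0 1]
T3·…·T1 = [1 0 0 -2; 0 -16/65 -63/65 -253/65; 0 63/65 -16/65 204/65; 0 0 0 1]
T4·…·T1 = [-1 0 0 2; 0 -32/65 -126/65 -506/65; 0 126/65 -32/65 408/65; 0 0 0 1]
T5·…·T1 = [-1 0 0 2; 0 32/65 126/65 506/65; 0 126/65 -32/65 408/65; 0 0 0 1]
T6·…·T1 = [-1/2 0 0 1; 0 64/65 252/65 1012/65; 0 189/65 -48/65 612/65; 0 0 0 1]
det M = 6; M⁻¹ = [-2 0 0 2; 0 4/65 21/65 -4; 0 63/260 -16/195 -3; 0 0 0 1]
M⁻¹ · (5/2, 326/25, 201/25)ᵀ = (-3, -3/5, -1/2)ᵀ

p = (-3, -3/5, -1/2)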